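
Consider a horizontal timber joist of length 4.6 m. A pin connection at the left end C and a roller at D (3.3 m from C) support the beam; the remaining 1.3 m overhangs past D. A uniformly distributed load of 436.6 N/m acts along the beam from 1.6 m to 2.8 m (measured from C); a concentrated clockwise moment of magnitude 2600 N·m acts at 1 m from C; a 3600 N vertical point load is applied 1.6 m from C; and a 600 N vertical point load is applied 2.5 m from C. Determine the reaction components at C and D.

Resultant of the distributed load: 436.6 × 1.2 = 523.92 N at 2.2 m from C.
Taking moments about C: D_y·3.3 − (436.6·1.2)·2.2 − 2600 − 3600·1.6 − 600·2.5 = 0 → D_y = 11012.624/3.3 = 3337.16 ≈ 3337 N.
ΣF_y = 0: C_y + 3337.16 − 436.6·1.2 − 3600 − 600 = 0 → C_y = 1387 N.
ΣF_x = 0: no horizontal applied forces, so C_x = 0.

C_x = 0, C_y = 1387 N, D_y = 3337 N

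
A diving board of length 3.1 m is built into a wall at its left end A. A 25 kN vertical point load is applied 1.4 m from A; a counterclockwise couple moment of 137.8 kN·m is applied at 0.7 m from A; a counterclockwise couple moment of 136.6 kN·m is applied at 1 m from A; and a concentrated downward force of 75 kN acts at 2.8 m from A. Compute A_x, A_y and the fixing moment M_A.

A_x = 0, A_y = 100.0 kN, M_A = -29.40 kN·m

ΣF_x = 0: A_x = 0.
ΣF_y = 0: A_y − 25 − 75 = 0 → A_y = 100.0 kN.
ΣM about A: M_A − 25·1.4 + 137.8 + 136.6 − 75·2.8 = 0 → M_A = -29.40 kN·m.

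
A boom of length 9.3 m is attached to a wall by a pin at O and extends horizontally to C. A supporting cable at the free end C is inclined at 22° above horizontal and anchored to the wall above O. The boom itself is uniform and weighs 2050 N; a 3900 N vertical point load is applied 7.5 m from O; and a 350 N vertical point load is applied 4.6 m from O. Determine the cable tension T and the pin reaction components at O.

ΣM about O: T·sin22°·9.3 − 2050·4.65 − 3900·7.5 − 350·4.6 = 0 → T = 40392.5/(9.3·0.374607) = 11594.2 ≈ 11590 N.
ΣF_x = 0: O_x − T·cos22° = 0 → O_x = 11594.2 × 0.927184 = 10750 N.
ΣF_y = 0: O_y + T·sin22° − 2050 − 3900 − 350 = 0 → O_y = 6300 − 11594.2 × 0.374607 = 1957 N.

T = 11590 N, O_x = 10750 N, O_y = 1957 N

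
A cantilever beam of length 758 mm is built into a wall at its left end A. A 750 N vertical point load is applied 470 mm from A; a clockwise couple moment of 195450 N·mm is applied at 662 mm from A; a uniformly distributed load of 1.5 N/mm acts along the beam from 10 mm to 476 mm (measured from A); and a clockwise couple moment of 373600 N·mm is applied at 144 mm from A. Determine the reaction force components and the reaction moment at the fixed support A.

Resultant of the distributed load: 1.5 × 466 = 699 N at 243 mm from A.
ΣF_x = 0: A_x = 0.
ΣF_y = 0: A_y − 750 − 1.5·466 = 0 → A_y = 1449 N.
ΣM about A: M_A − 750·470 − 195450 − (1.5·466)·243 − 373600 = 0 → M_A = 1091000 N·mm.

A_x = 0, A_y = 1449 N, M_A = 1091000 N·mm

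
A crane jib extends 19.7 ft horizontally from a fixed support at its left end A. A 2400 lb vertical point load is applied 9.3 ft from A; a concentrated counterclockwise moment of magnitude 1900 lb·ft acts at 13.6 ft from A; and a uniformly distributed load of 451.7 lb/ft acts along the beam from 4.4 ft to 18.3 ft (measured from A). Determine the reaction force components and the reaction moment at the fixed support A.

Resultant of the distributed load: 451.7 × 13.9 = 6278.63 lb at 11.35 ft from A.
ΣF_x = 0: A_x = 0.
ΣF_y = 0: A_y − 2400 − 451.7·13.9 = 0 → A_y = 8679 lb.
ΣM about A: M_A − 2400·9.3 + 1900 − (451.7·13.9)·11.35 = 0 → M_A = 91680 lb·ft.

A_x = 0, A_y = 8679 lb, M_A = 91680 lb·ft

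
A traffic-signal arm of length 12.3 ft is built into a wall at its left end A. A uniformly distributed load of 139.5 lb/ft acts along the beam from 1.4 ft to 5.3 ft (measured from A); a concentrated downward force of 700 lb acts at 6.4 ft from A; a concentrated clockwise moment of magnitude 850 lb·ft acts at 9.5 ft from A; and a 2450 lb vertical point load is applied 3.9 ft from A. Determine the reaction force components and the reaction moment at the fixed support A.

A_x = 0, A_y = 3694 lb, M_A = 16710 lb·ft

Resultant of the distributed load: 139.5 × 3.9 = 544.05 lb at 3.35 ft from A.
ΣF_x = 0: A_x = 0.
ΣF_y = 0: A_y − 139.5·3.9 − 700 − 2450 = 0 → A_y = 3694 lb.
ΣM about A: M_A − (139.5·3.9)·3.35 − 700·6.4 − 850 − 2450·3.9 = 0 → M_A = 16710 lb·ft.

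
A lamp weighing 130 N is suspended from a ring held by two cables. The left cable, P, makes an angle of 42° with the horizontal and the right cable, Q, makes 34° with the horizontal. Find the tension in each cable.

ΣF_x = 0: −T_P·cos42° + T_Q·cos34° = 0 → T_Q = 0.896395·T_P.
ΣF_y = 0: T_P·sin42° + T_Q·sin34° = 130.
Substitute: T_P·(0.669131 + 0.896395·0.559193) = 130 → T_P = 111.074 ≈ 111.1 N.
Then T_Q = 0.896395 × 111.074 = 99.57 N.

T_P = 111.1 N, T_Q = 99.57 N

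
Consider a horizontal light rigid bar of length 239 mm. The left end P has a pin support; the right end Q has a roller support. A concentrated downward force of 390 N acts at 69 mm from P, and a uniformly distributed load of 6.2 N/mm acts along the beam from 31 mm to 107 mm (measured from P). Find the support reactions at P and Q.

P_x = 0, P_y = 612.6 N, Q_y = 248.6 N

Resultant of the distributed load: 6.2 × 76 = 471.2 N at 69 mm from P.
Moments about P: Q_y·239 − 390·69 − (6.2·76)·69 = 0 → Q_y = 59422.8/239 = 248.631 ≈ 248.6 N.
ΣF_y = 0: P_y + 248.631 − 390 − 6.2·76 = 0 → P_y = 612.6 N.
ΣF_x = 0: no horizontal applied forces, so P_x = 0.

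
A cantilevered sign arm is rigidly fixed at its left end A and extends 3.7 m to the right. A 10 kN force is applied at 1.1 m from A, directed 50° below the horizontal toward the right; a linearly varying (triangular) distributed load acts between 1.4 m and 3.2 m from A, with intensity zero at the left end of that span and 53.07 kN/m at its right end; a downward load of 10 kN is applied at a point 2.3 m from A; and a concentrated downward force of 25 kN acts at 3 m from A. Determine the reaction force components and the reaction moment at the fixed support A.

A_x = -6.428 kN, A_y = 90.42 kN, M_A = 230.6 kN·m

Resultant of the triangular load: ½ × 53.07 × 1.8 = 47.763 kN, acting at 2.6 m from A (one-third of the span from the peak).
ΣF_x = 0: A_x + 10·cos50° = 0 → A_x = -6.428 kN.
ΣF_y = 0: A_y − 10·sin50° − ½·53.07·1.8 − 10 − 25 = 0 → A_y = 90.42 kN.
ΣM about A: M_A − 10·sin50°·1.1 − (½·53.07·1.8)·2.6 − 10·2.3 − 25·3 = 0 → M_A = 230.6 kN·m.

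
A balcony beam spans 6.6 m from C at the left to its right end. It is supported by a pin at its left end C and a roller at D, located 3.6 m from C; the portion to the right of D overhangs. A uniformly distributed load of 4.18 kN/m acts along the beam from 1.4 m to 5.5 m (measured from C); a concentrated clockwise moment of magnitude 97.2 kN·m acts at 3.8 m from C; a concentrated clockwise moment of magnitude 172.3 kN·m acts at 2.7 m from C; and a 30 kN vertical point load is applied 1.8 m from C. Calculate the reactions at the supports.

Resultant of the distributed load: 4.18 × 4.1 = 17.138 kN at 3.45 m from C.
Taking moments about C: D_y·3.6 − (4.18·4.1)·3.45 − 97.2 − 172.3 − 30·1.8 = 0 → D_y = 382.6261/3.6 = 106.285 ≈ 106.3 kN.
ΣF_y = 0: C_y + 106.285 − 4.18·4.1 − 30 = 0 → C_y = -59.15 kN.
ΣF_x = 0: no horizontal applied forces, so C_x = 0.

C_x = 0, C_y = -59.15 kN, D_y = 106.3 kN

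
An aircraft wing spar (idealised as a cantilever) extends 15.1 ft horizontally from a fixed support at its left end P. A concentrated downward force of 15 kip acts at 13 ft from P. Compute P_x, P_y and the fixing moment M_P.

P_x = 0, P_y = 15.00 kip, M_P = 195.0 kip·ft

ΣF_x = 0: P_x = 0.
ΣF_y = 0: P_y − 15 = 0 → P_y = 15.00 kip.
ΣM about P: M_P − 15·13 = 0 → M_P = 195.0 kip·ft.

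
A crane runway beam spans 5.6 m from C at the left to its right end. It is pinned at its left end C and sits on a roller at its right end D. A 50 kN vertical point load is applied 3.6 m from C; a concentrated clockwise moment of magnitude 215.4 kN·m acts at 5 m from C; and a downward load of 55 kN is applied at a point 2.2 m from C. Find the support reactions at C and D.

ΣM about C: D_y·5.6 − 50·3.6 − 215.4 − 55·2.2 = 0 → D_y = 516.4/5.6 = 92.2143 ≈ 92.21 kN.
ΣF_y = 0: C_y + 92.2143 − 50 − 55 = 0 → C_y = 12.79 kN.
ΣF_x = 0: no horizontal applied forces, so C_x = 0.

C_x = 0, C_y = 12.79 kN, D_y = 92.21 kN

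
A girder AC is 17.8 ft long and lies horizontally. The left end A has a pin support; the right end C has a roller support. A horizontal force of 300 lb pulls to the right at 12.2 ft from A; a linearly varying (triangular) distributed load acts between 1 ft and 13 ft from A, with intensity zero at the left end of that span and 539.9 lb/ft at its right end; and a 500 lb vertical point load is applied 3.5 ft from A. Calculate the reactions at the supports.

A_x = -300.0 lb, A_y = 2003 lb, C_y = 1736 lb

Resultant of the triangular load: ½ × 539.9 × 12 = 3239.4 lb, acting at 9 ft from A (one-third of the span from the peak).
ΣM about A: C_y·17.8 − (½·539.9·12)·9 − 500·3.5 = 0 → C_y = 30904.6/17.8 = 1736.21 ≈ 1736 lb.
ΣF_y = 0: A_y + 1736.21 − ½·539.9·12 − 500 = 0 → A_y = 2003 lb.
ΣF_x = 0: A_x + 300 = 0 → A_x = -300.0 lb.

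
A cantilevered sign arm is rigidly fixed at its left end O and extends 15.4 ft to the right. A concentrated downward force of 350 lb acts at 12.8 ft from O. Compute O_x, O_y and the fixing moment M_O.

O_x = 0, O_y = 350.0 lb, M_O = 4480 lb·ft

ΣF_x = 0: O_x = 0.
ΣF_y = 0: O_y − 350 = 0 → O_y = 350.0 lb.
ΣM about O: M_O − 350·12.8 = 0 → M_O = 4480 lb·ft.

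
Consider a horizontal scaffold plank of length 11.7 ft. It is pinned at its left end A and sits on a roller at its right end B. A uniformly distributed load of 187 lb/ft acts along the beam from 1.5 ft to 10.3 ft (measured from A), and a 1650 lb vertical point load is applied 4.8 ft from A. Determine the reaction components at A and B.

A_x = 0, A_y = 1789 lb, B_y = 1507 lb

Resultant of the distributed load: 187 × 8.8 = 1645.6 lb at 5.9 ft from A.
Taking moments about A: B_y·11.7 − (187·8.8)·5.9 − 1650·4.8 = 0 → B_y = 17629.04/11.7 = 1506.76 ≈ 1507 lb.
ΣF_y = 0: A_y + 1506.76 − 187·8.8 − 1650 = 0 → A_y = 1789 lb.
ΣF_x = 0: no horizontal applied forces, so A_x = 0.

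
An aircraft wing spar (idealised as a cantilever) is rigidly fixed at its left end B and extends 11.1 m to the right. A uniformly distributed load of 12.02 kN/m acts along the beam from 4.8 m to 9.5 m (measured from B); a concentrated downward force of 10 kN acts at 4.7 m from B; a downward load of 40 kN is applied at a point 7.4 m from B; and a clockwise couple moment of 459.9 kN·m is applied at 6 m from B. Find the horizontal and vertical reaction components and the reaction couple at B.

B_x = 0, B_y = 106.5 kN, M_B = 1207 kN·m

Resultant of the distributed load: 12.02 × 4.7 = 56.494 kN at 7.15 m from B.
ΣF_x = 0: B_x = 0.
ΣF_y = 0: B_y − 12.02·4.7 − 10 − 40 = 0 → B_y = 106.5 kN.
ΣM about B: M_B − (12.02·4.7)·7.15 − 10·4.7 − 40·7.4 − 459.9 = 0 → M_B = 1207 kN·m.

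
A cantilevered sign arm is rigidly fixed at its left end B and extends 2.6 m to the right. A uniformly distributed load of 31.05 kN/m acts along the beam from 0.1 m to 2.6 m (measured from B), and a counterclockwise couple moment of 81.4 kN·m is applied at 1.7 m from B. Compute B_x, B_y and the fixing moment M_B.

Resultant of the distributed load: 31.05 × 2.5 = 77.625 kN at 1.35 m from B.
ΣF_x = 0: B_x = 0.
ΣF_y = 0: B_y − 31.05·2.5 = 0 → B_y = 77.62 kN.
ΣM about B: M_B − (31.05·2.5)·1.35 + 81.4 = 0 → M_B = 23.39 kN·m.

B_x = 0, B_y = 77.62 kN, M_B = 23.39 kN·m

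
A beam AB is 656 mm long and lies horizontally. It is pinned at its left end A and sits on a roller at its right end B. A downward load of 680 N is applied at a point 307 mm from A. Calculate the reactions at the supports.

A_x = 0, A_y = 361.8 N, B_y = 318.2 N

Taking moments about A: B_y·656 − 680·307 = 0 → B_y = 208760/656 = 318.232 ≈ 318.2 N.
ΣF_y = 0: A_y + 318.232 − 680 = 0 → A_y = 361.8 N.
ΣF_x = 0: no horizontal applied forces, so A_x = 0.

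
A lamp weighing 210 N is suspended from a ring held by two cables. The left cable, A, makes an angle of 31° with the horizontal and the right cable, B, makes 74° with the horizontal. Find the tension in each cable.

T_A = 59.93 N, T_B = 186.4 N

ΣF_x = 0: −T_A·cos31° + T_B·cos74° = 0 → T_B = 3.10976·T_A.
ΣF_y = 0: T_A·sin31° + T_B·sin74° = 210.
Substitute: T_A·(0.515038 + 3.10976·0.961262) = 210 → T_A = 59.9258 ≈ 59.93 N.
Then T_B = 3.10976 × 59.9258 = 186.4 N.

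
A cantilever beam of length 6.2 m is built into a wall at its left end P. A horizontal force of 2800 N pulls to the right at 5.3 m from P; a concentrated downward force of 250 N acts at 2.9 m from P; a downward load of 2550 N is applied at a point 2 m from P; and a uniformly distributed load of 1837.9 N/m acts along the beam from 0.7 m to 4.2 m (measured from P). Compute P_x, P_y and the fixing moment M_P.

P_x = -2800 N, P_y = 9233 N, M_P = 21580 N·m

Resultant of the distributed load: 1837.9 × 3.5 = 6432.65 N at 2.45 m from P.
ΣF_x = 0: P_x + 2800 = 0 → P_x = -2800 N.
ΣF_y = 0: P_y − 250 − 2550 − 1837.9·3.5 = 0 → P_y = 9233 N.
ΣM about P: M_P − 250·2.9 − 2550·2 − (1837.9·3.5)·2.45 = 0 → M_P = 21580 N·m.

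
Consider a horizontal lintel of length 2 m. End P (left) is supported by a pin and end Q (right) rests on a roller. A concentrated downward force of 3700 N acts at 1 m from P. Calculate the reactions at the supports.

P_x = 0, P_y = 1850 N, Q_y = 1850 N

Moments about P: Q_y·2 − 3700·1 = 0 → Q_y = 3700/2 = 1850 N.
ΣF_y = 0: P_y + 1850 − 3700 = 0 → P_y = 1850 N.
ΣF_x = 0: no horizontal applied forces, so P_x = 0.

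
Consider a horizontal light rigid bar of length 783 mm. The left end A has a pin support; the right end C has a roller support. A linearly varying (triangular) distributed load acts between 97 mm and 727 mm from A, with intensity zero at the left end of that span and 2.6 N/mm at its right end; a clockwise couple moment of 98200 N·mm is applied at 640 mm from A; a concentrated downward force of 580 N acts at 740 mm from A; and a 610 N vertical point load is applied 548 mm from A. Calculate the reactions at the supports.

Resultant of the triangular load: ½ × 2.6 × 630 = 819 N, acting at 517 mm from A (one-third of the span from the peak).
ΣM about A: C_y·783 − (½·2.6·630)·517 − 98200 − 580·740 − 610·548 = 0 → C_y = 1285103/783 = 1641.26 ≈ 1641 N.
ΣF_y = 0: A_y + 1641.26 − ½·2.6·630 − 580 − 610 = 0 → A_y = 367.7 N.
ΣF_x = 0: no horizontal applied forces, so A_x = 0.

A_x = 0, A_y = 367.7 N, C_y = 1641 N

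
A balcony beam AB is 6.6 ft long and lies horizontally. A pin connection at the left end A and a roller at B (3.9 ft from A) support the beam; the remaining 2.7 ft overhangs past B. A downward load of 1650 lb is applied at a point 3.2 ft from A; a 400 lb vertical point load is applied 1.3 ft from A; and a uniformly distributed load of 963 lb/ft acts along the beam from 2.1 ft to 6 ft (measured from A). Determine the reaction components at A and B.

A_x = 0, A_y = 418.4 lb, B_y = 5387 lb

Resultant of the distributed load: 963 × 3.9 = 3755.7 lb at 4.05 ft from A.
Moments about A: B_y·3.9 − 1650·3.2 − 400·1.3 − (963·3.9)·4.05 = 0 → B_y = 21010.585/3.9 = 5387.33 ≈ 5387 lb.
ΣF_y = 0: A_y + 5387.33 − 1650 − 400 − 963·3.9 = 0 → A_y = 418.4 lb.
ΣF_x = 0: no horizontal applied forces, so A_x = 0.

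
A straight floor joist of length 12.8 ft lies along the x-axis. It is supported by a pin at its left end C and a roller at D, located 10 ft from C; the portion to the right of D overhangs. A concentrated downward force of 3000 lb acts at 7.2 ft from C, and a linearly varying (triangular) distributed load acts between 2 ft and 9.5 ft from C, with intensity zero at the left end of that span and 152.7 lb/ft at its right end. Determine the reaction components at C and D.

C_x = 0, C_y = 1012 lb, D_y = 2561 lb

Resultant of the triangular load: ½ × 152.7 × 7.5 = 572.625 lb, acting at 7 ft from C (one-third of the span from the peak).
ΣM about C: D_y·10 − 3000·7.2 − (½·152.7·7.5)·7 = 0 → D_y = 25608.375/10 = 2560.84 ≈ 2561 lb.
ΣF_y = 0: C_y + 2560.84 − 3000 − ½·152.7·7.5 = 0 → C_y = 1012 lb.
ΣF_x = 0: no horizontal applied forces, so C_x = 0.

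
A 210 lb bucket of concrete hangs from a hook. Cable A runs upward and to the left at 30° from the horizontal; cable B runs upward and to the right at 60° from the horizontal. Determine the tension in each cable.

T_A = 105.0 lb, T_B = 181.9 lb

ΣF_x = 0: −T_A·cos30° + T_B·cos60° = 0 → T_B = 1.73205·T_A.
ΣF_y = 0: T_A·sin30° + T_B·sin60° = 210.
Substitute: T_A·(0.5 + 1.73205·0.866025) = 210 → T_A = 105.0 lb.
Then T_B = 1.73205 × 105 = 181.9 lb.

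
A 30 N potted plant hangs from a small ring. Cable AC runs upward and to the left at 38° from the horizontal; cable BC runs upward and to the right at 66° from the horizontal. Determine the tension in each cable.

T_AC = 12.58 N, T_BC = 24.36 N

ΣF_x = 0: −T_AC·cos38° + T_BC·cos66° = 0 → T_BC = 1.9374·T_AC.
ΣF_y = 0: T_AC·sin38° + T_BC·sin66° = 30.
Substitute: T_AC·(0.615661 + 1.9374·0.913545) = 30 → T_AC = 12.5756 ≈ 12.58 N.
Then T_BC = 1.9374 × 12.5756 = 24.36 N.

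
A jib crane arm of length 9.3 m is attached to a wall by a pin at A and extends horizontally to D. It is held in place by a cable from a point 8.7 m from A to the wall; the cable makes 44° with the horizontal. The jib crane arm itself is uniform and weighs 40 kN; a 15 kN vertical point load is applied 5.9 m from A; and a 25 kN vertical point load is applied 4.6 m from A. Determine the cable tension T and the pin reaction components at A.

T = 64.45 kN, A_x = 46.36 kN, A_y = 35.23 kN

ΣM about A: T·sin44°·8.7 − 40·4.65 − 15·5.9 − 25·4.6 = 0 → T = 389.5/(8.7·0.694658) = 64.4491 ≈ 64.45 kN.
ΣF_x = 0: A_x − T·cos44° = 0 → A_x = 64.4491 × 0.71934 = 46.36 kN.
ΣF_y = 0: A_y + T·sin44° − 40 − 15 − 25 = 0 → A_y = 80 − 64.4491 × 0.694658 = 35.23 kN.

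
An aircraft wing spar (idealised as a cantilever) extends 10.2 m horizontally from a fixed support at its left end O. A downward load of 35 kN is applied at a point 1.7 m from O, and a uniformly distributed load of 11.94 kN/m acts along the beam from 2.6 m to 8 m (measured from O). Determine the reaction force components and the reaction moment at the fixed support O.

Resultant of the distributed load: 11.94 × 5.4 = 64.476 kN at 5.3 m from O.
ΣF_x = 0: O_x = 0.
ΣF_y = 0: O_y − 35 − 11.94·5.4 = 0 → O_y = 99.48 kN.
ΣM about O: M_O − 35·1.7 − (11.94·5.4)·5.3 = 0 → M_O = 401.2 kN·m.

O_x = 0, O_y = 99.48 kN, M_O = 401.2 kN·m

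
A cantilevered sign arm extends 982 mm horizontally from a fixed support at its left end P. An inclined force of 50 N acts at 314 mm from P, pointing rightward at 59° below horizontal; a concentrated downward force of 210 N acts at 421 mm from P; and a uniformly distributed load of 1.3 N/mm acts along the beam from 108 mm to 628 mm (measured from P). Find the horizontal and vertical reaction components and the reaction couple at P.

Resultant of the distributed load: 1.3 × 520 = 676 N at 368 mm from P.
ΣF_x = 0: P_x + 50·cos59° = 0 → P_x = -25.75 N.
ΣF_y = 0: P_y − 50·sin59° − 210 − 1.3·520 = 0 → P_y = 928.9 N.
ΣM about P: M_P − 50·sin59°·314 − 210·421 − (1.3·520)·368 = 0 → M_P = 350600 N·mm.

P_x = -25.75 N, P_y = 928.9 N, M_P = 350600 N·mm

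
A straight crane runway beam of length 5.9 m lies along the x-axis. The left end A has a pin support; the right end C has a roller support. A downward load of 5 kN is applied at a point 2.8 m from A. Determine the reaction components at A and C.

Taking moments about A: C_y·5.9 − 5·2.8 = 0 → C_y = 14/5.9 = 2.37288 ≈ 2.373 kN.
ΣF_y = 0: A_y + 2.37288 − 5 = 0 → A_y = 2.627 kN.
ΣF_x = 0: no horizontal applied forces, so A_x = 0.

A_x = 0, A_y = 2.627 kN, C_y = 2.373 kN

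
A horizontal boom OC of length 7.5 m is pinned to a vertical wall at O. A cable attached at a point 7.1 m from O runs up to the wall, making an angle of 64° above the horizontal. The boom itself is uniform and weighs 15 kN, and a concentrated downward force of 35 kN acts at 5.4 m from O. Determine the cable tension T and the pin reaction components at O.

ΣM about O: T·sin64°·7.1 − 15·3.75 − 35·5.4 = 0 → T = 245.25/(7.1·0.898794) = 38.4318 ≈ 38.43 kN.
ΣF_x = 0: O_x − T·cos64° = 0 → O_x = 38.4318 × 0.438371 = 16.85 kN.
ΣF_y = 0: O_y + T·sin64° − 15 − 35 = 0 → O_y = 50 − 38.4318 × 0.898794 = 15.46 kN.

T = 38.43 kN, O_x = 16.85 kN, O_y = 15.46 kN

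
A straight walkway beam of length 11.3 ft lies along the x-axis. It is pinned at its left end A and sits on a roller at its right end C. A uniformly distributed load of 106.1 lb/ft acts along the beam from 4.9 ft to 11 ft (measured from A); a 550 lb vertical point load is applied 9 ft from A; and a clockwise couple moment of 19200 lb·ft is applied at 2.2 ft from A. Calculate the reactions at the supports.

Resultant of the distributed load: 106.1 × 6.1 = 647.21 lb at 7.95 ft from A.
Taking moments about A: C_y·11.3 − (106.1·6.1)·7.95 − 550·9 − 19200 = 0 → C_y = 29295.3195/11.3 = 2592.51 ≈ 2593 lb.
ΣF_y = 0: A_y + 2592.51 − 106.1·6.1 − 550 = 0 → A_y = -1395 lb.
ΣF_x = 0: no horizontal applied forces, so A_x = 0.

A_x = 0, A_y = -1395 lb, C_y = 2593 lb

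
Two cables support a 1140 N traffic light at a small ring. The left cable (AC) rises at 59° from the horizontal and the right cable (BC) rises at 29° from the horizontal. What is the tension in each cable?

T_AC = 997.7 N, T_BC = 587.5 N

ΣF_x = 0: −T_AC·cos59° + T_BC·cos29° = 0 → T_BC = 0.588871·T_AC.
ΣF_y = 0: T_AC·sin59° + T_BC·sin29° = 1140.
Substitute: T_AC·(0.857167 + 0.588871·0.48481) = 1140 → T_AC = 997.674 ≈ 997.7 N.
Then T_BC = 0.588871 × 997.674 = 587.5 N.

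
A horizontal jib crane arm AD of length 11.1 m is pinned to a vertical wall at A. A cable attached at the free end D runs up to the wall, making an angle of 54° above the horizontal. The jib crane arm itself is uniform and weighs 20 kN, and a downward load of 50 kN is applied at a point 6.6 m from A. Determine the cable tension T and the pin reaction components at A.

T = 49.11 kN, A_x = 28.87 kN, A_y = 30.27 kN

ΣM about A: T·sin54°·11.1 − 20·5.55 − 50·6.6 = 0 → T = 441/(11.1·0.809017) = 49.1086 ≈ 49.11 kN.
ΣF_x = 0: A_x − T·cos54° = 0 → A_x = 49.1086 × 0.587785 = 28.87 kN.
ΣF_y = 0: A_y + T·sin54° − 20 − 50 = 0 → A_y = 70 − 49.1086 × 0.809017 = 30.27 kN.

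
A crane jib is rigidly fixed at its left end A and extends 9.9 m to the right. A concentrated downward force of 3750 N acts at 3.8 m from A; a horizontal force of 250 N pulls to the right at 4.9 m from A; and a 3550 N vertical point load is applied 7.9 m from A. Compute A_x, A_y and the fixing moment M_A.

ΣF_x = 0: A_x + 250 = 0 → A_x = -250.0 N.
ΣF_y = 0: A_y − 3750 − 3550 = 0 → A_y = 7300 N.
ΣM about A: M_A − 3750·3.8 − 3550·7.9 = 0 → M_A = 42300 N·m.

A_x = -250.0 N, A_y = 7300 N, M_A = 42300 N·m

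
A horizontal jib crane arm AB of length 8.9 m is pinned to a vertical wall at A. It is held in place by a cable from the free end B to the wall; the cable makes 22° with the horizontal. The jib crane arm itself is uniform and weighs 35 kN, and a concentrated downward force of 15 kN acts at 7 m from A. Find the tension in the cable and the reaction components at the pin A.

ΣM about A: T·sin22°·8.9 − 35·4.45 − 15·7 = 0 → T = 260.75/(8.9·0.374607) = 78.2093 ≈ 78.21 kN.
ΣF_x = 0: A_x − T·cos22° = 0 → A_x = 78.2093 × 0.927184 = 72.51 kN.
ΣF_y = 0: A_y + T·sin22° − 35 − 15 = 0 → A_y = 50 − 78.2093 × 0.374607 = 20.70 kN.

T = 78.21 kN, A_x = 72.51 kN, A_y = 20.70 kN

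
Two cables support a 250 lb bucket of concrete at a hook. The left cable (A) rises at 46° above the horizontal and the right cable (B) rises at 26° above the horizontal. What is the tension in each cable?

ΣF_x = 0: −T_A·cos46° + T_B·cos26° = 0 → T_B = 0.772878·T_A.
ΣF_y = 0: T_A·sin46° + T_B·sin26° = 250.
Substitute: T_A·(0.71934 + 0.772878·0.438371) = 250 → T_A = 236.262 ≈ 236.3 lb.
Then T_B = 0.772878 × 236.262 = 182.6 lb.

T_A = 236.3 lb, T_B = 182.6 lb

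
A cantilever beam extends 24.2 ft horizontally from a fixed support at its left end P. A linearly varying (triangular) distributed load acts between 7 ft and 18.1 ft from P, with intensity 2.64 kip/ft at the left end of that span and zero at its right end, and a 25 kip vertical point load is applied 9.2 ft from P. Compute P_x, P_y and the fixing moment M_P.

P_x = 0, P_y = 39.65 kip, M_P = 386.8 kip·ft

Resultant of the triangular load: ½ × 2.64 × 11.1 = 14.652 kip, acting at 10.7 ft from P (one-third of the span from the peak).
ΣF_x = 0: P_x = 0.
ΣF_y = 0: P_y − ½·2.64·11.1 − 25 = 0 → P_y = 39.65 kip.
ΣM about P: M_P − (½·2.64·11.1)·10.7 − 25·9.2 = 0 → M_P = 386.8 kip·ft.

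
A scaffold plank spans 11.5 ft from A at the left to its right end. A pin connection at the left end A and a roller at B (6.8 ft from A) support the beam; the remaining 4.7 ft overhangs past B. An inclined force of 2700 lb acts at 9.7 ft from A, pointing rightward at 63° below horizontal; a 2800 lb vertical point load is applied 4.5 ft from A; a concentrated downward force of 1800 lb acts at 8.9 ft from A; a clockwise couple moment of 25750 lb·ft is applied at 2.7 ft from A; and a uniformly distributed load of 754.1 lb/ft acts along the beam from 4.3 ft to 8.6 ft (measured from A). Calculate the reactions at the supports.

Resultant of the distributed load: 754.1 × 4.3 = 3242.63 lb at 6.45 ft from A.
ΣM about A: B_y·6.8 − 2700·sin63°·9.7 − 2800·4.5 − 1800·8.9 − 25750 − (754.1·4.3)·6.45 = 0 → B_y = 98620.4/6.8 = 14503 ≈ 14500 lb.
ΣF_y = 0: A_y + 14503 − 2700·sin63° − 2800 − 1800 − 754.1·4.3 = 0 → A_y = -4255 lb.
ΣF_x = 0: A_x + 2700·cos63° = 0 → A_x = -1226 lb.

A_x = -1226 lb, A_y = -4255 lb, B_y = 14500 lb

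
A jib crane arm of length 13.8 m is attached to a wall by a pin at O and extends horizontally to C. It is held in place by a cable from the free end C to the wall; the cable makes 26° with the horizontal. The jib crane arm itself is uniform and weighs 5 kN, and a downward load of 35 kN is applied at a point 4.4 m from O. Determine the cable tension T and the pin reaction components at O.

T = 31.16 kN, O_x = 28.01 kN, O_y = 26.34 kN

ΣM about O: T·sin26°·13.8 − 5·6.9 − 35·4.4 = 0 → T = 188.5/(13.8·0.438371) = 31.1595 ≈ 31.16 kN.
ΣF_x = 0: O_x − T·cos26° = 0 → O_x = 31.1595 × 0.898794 = 28.01 kN.
ΣF_y = 0: O_y + T·sin26° − 5 − 35 = 0 → O_y = 40 − 31.1595 × 0.438371 = 26.34 kN.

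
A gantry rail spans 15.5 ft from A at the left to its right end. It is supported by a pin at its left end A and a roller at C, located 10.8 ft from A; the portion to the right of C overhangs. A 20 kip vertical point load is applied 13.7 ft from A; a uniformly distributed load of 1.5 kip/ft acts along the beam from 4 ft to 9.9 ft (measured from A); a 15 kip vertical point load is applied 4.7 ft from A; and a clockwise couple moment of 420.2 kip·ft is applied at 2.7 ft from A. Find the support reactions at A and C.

Resultant of the distributed load: 1.5 × 5.9 = 8.85 kip at 6.95 ft from A.
ΣM about A: C_y·10.8 − 20·13.7 − (1.5·5.9)·6.95 − 15·4.7 − 420.2 = 0 → C_y = 826.2075/10.8 = 76.5007 ≈ 76.50 kip.
ΣF_y = 0: A_y + 76.5007 − 20 − 1.5·5.9 − 15 = 0 → A_y = -32.65 kip.
ΣF_x = 0: no horizontal applied forces, so A_x = 0.

A_x = 0, A_y = -32.65 kip, C_y = 76.50 kip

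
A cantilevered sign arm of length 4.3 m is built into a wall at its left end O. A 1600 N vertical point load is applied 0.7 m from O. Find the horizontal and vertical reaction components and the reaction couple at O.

ΣF_x = 0: O_x = 0.
ΣF_y = 0: O_y − 1600 = 0 → O_y = 1600 N.
ΣM about O: M_O − 1600·0.7 = 0 → M_O = 1120 N·m.

O_x = 0, O_y = 1600 N, M_O = 1120 N·m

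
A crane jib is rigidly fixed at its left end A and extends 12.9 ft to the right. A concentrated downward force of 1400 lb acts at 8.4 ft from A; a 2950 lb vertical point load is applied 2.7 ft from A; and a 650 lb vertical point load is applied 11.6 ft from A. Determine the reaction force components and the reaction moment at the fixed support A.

ΣF_x = 0: A_x = 0.
ΣF_y = 0: A_y − 1400 − 2950 − 650 = 0 → A_y = 5000 lb.
ΣM about A: M_A − 1400·8.4 − 2950·2.7 − 650·11.6 = 0 → M_A = 27260 lb·ft.

A_x = 0, A_y = 5000 lb, M_A = 27260 lb·ft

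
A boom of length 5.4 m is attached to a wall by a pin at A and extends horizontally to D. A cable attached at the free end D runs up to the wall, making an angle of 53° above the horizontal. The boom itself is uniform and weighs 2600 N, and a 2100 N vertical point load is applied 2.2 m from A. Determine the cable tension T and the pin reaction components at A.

ΣM about A: T·sin53°·5.4 − 2600·2.7 − 2100·2.2 = 0 → T = 11640/(5.4·0.798636) = 2699.05 ≈ 2699 N.
ΣF_x = 0: A_x − T·cos53° = 0 → A_x = 2699.05 × 0.601815 = 1624 N.
ΣF_y = 0: A_y + T·sin53° − 2600 − 2100 = 0 → A_y = 4700 − 2699.05 × 0.798636 = 2544 N.

T = 2699 N, A_x = 1624 N, A_y = 2544 N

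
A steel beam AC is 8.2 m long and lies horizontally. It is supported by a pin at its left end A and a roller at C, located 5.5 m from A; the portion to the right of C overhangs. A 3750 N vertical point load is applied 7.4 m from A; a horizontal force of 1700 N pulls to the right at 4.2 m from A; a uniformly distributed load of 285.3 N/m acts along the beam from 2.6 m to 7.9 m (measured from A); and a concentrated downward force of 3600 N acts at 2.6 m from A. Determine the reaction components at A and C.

Resultant of the distributed load: 285.3 × 5.3 = 1512.09 N at 5.25 m from A.
ΣM about A: C_y·5.5 − 3750·7.4 − (285.3·5.3)·5.25 − 3600·2.6 = 0 → C_y = 45048.4725/5.5 = 8190.63 ≈ 8191 N.
ΣF_y = 0: A_y + 8190.63 − 3750 − 285.3·5.3 − 3600 = 0 → A_y = 671.5 N.
ΣF_x = 0: A_x + 1700 = 0 → A_x = -1700 N.

A_x = -1700 N, A_y = 671.5 N, C_y = 8191 N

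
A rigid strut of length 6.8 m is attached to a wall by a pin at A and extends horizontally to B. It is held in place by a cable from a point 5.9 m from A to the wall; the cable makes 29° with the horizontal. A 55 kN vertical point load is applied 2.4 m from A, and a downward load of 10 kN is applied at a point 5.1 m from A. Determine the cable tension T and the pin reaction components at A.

ΣM about A: T·sin29°·5.9 − 55·2.4 − 10·5.1 = 0 → T = 183/(5.9·0.48481) = 63.9775 ≈ 63.98 kN.
ΣF_x = 0: A_x − T·cos29° = 0 → A_x = 63.9775 × 0.87462 = 55.96 kN.
ΣF_y = 0: A_y + T·sin29° − 55 − 10 = 0 → A_y = 65 − 63.9775 × 0.48481 = 33.98 kN.

T = 63.98 kN, A_x = 55.96 kN, A_y = 33.98 kN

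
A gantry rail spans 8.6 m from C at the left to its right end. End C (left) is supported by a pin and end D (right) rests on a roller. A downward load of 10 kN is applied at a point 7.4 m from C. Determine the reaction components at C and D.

C_x = 0, C_y = 1.395 kN, D_y = 8.605 kN

Taking moments about C: D_y·8.6 − 10·7.4 = 0 → D_y = 74/8.6 = 8.60465 ≈ 8.605 kN.
ΣF_y = 0: C_y + 8.60465 − 10 = 0 → C_y = 1.395 kN.
ΣF_x = 0: no horizontal applied forces, so C_x = 0.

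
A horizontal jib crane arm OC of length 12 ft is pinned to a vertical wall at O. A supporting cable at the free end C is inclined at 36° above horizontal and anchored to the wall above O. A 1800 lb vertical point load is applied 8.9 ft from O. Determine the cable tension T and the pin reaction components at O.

T = 2271 lb, O_x = 1837 lb, O_y = 465.0 lb

ΣM about O: T·sin36°·12 − 1800·8.9 = 0 → T = 16020/(12·0.587785) = 2271.24 ≈ 2271 lb.
ΣF_x = 0: O_x − T·cos36° = 0 → O_x = 2271.24 × 0.809017 = 1837 lb.
ΣF_y = 0: O_y + T·sin36° − 1800 = 0 → O_y = 1800 − 2271.24 × 0.587785 = 465.0 lb.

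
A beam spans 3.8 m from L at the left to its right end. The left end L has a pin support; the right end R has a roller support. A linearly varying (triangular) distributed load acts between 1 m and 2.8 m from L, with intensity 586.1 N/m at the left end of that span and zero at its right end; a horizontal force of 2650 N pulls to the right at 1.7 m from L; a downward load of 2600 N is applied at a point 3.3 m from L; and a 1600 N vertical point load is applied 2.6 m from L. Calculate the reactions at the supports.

Resultant of the triangular load: ½ × 586.1 × 1.8 = 527.49 N, acting at 1.6 m from L (one-third of the span from the peak).
Moments about L: R_y·3.8 − (½·586.1·1.8)·1.6 − 2600·3.3 − 1600·2.6 = 0 → R_y = 13583.984/3.8 = 3574.73 ≈ 3575 N.
ΣF_y = 0: L_y + 3574.73 − ½·586.1·1.8 − 2600 − 1600 = 0 → L_y = 1153 N.
ΣF_x = 0: L_x + 2650 = 0 → L_x = -2650 N.

L_x = -2650 N, L_y = 1153 N, R_y = 3575 N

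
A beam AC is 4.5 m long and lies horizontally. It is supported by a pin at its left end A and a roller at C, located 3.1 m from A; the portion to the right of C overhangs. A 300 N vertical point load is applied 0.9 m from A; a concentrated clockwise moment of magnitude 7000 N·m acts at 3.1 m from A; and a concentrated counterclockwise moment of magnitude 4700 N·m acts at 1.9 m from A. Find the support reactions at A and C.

A_x = 0, A_y = -529.0 N, C_y = 829.0 N

Moments about A: C_y·3.1 − 300·0.9 − 7000 + 4700 = 0 → C_y = 2570/3.1 = 829.032 ≈ 829.0 N.
ΣF_y = 0: A_y + 829.032 − 300 = 0 → A_y = -529.0 N.
ΣF_x = 0: no horizontal applied forces, so A_x = 0.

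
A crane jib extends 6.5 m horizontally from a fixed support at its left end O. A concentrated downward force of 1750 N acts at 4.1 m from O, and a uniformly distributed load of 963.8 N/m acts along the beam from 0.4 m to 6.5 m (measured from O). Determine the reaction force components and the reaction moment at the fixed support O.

O_x = 0, O_y = 7629 N, M_O = 27460 N·m

Resultant of the distributed load: 963.8 × 6.1 = 5879.18 N at 3.45 m from O.
ΣF_x = 0: O_x = 0.
ΣF_y = 0: O_y − 1750 − 963.8·6.1 = 0 → O_y = 7629 N.
ΣM about O: M_O − 1750·4.1 − (963.8·6.1)·3.45 = 0 → M_O = 27460 N·m.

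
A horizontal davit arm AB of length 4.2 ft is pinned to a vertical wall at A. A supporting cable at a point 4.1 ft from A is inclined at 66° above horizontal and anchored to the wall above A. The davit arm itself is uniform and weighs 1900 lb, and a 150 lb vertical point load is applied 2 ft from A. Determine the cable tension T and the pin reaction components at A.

ΣM about A: T·sin66°·4.1 − 1900·2.1 − 150·2 = 0 → T = 4290/(4.1·0.913545) = 1145.36 ≈ 1145 lb.
ΣF_x = 0: A_x − T·cos66° = 0 → A_x = 1145.36 × 0.406737 = 465.9 lb.
ΣF_y = 0: A_y + T·sin66° − 1900 − 150 = 0 → A_y = 2050 − 1145.36 × 0.913545 = 1004 lb.

T = 1145 lb, A_x = 465.9 lb, A_y = 1004 lb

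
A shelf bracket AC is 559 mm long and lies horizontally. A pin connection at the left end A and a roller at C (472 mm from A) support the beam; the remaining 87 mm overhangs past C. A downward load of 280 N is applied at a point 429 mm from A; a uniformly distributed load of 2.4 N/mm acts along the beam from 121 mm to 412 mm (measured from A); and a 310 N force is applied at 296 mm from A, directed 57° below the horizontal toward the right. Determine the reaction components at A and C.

A_x = -168.8 N, A_y = 426.5 N, C_y = 811.9 N

Resultant of the distributed load: 2.4 × 291 = 698.4 N at 266.5 mm from A.
Taking moments about A: C_y·472 − 280·429 − (2.4·291)·266.5 − 310·sin57°·296 = 0 → C_y = 383200/472 = 811.864 ≈ 811.9 N.
ΣF_y = 0: A_y + 811.864 − 280 − 2.4·291 − 310·sin57° = 0 → A_y = 426.5 N.
ΣF_x = 0: A_x + 310·cos57° = 0 → A_x = -168.8 N.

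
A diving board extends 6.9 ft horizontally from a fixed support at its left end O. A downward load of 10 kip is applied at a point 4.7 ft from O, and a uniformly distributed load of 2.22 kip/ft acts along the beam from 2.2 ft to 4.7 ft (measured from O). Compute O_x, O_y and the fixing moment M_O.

Resultant of the distributed load: 2.22 × 2.5 = 5.55 kip at 3.45 ft from O.
ΣF_x = 0: O_x = 0.
ΣF_y = 0: O_y − 10 − 2.22·2.5 = 0 → O_y = 15.55 kip.
ΣM about O: M_O − 10·4.7 − (2.22·2.5)·3.45 = 0 → M_O = 66.15 kip·ft.

O_x = 0, O_y = 15.55 kip, M_O = 66.15 kip·ft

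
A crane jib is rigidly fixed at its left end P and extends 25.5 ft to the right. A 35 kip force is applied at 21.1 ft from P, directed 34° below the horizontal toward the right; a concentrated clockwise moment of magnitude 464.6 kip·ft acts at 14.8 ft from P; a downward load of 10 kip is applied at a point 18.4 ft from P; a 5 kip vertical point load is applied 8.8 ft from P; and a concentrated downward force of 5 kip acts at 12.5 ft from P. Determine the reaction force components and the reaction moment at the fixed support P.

P_x = -29.02 kip, P_y = 39.57 kip, M_P = 1168 kip·ft

ΣF_x = 0: P_x + 35·cos34° = 0 → P_x = -29.02 kip.
ΣF_y = 0: P_y − 35·sin34° − 10 − 5 − 5 = 0 → P_y = 39.57 kip.
ΣM about P: M_P − 35·sin34°·21.1 − 464.6 − 10·18.4 − 5·8.8 − 5·12.5 = 0 → M_P = 1168 kip·ft.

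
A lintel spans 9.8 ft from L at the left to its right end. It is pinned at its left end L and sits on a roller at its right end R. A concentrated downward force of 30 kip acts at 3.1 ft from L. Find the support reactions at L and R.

ΣM about L: R_y·9.8 − 30·3.1 = 0 → R_y = 93/9.8 = 9.4898 ≈ 9.490 kip.
ΣF_y = 0: L_y + 9.4898 − 30 = 0 → L_y = 20.51 kip.
ΣF_x = 0: no horizontal applied forces, so L_x = 0.

L_x = 0, L_y = 20.51 kip, R_y = 9.490 kip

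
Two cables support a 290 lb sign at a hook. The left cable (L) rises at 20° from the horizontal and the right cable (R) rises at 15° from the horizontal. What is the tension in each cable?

T_L = 488.4 lb, T_R = 475.1 lb

ΣF_x = 0: −T_L·cos20° + T_R·cos15° = 0 → T_R = 0.972841·T_L.
ΣF_y = 0: T_L·sin20° + T_R·sin15° = 290.
Substitute: T_L·(0.34202 + 0.972841·0.258819) = 290 → T_L = 488.372 ≈ 488.4 lb.
Then T_R = 0.972841 × 488.372 = 475.1 lb.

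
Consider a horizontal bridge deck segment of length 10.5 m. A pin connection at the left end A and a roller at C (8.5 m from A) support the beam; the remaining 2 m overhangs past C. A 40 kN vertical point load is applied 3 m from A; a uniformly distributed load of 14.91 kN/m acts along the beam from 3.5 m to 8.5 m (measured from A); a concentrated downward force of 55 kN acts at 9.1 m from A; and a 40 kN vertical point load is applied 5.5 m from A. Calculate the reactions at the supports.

A_x = 0, A_y = 58.04 kN, C_y = 151.5 kN

Resultant of the distributed load: 14.91 × 5 = 74.55 kN at 6 m from A.
Taking moments about A: C_y·8.5 − 40·3 − (14.91·5)·6 − 55·9.1 − 40·5.5 = 0 → C_y = 1287.8/8.5 = 151.506 ≈ 151.5 kN.
ΣF_y = 0: A_y + 151.506 − 40 − 14.91·5 − 55 − 40 = 0 → A_y = 58.04 kN.
ΣF_x = 0: no horizontal applied forces, so A_x = 0.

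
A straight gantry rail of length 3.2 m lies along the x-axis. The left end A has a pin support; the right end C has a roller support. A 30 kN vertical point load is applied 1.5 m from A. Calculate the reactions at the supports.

A_x = 0, A_y = 15.94 kN, C_y = 14.06 kN

Moments about A: C_y·3.2 − 30·1.5 = 0 → C_y = 45/3.2 = 14.0625 ≈ 14.06 kN.
ΣF_y = 0: A_y + 14.0625 − 30 = 0 → A_y = 15.94 kN.
ΣF_x = 0: no horizontal applied forces, so A_x = 0.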